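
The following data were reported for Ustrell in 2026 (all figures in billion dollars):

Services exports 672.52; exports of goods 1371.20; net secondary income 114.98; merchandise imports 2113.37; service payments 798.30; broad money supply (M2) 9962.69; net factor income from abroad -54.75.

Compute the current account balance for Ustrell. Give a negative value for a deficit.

Goods balance = 1371.20 - 2113.37 = -742.17
Services balance = 672.52 - 798.30 = -125.78
Trade balance (goods + services) = -742.17 + (-125.78) = -867.95
Net primary income = -54.75
Net secondary income = 114.98
Current account = -867.95 + (-54.75) + 114.98 = -807.72

-807.72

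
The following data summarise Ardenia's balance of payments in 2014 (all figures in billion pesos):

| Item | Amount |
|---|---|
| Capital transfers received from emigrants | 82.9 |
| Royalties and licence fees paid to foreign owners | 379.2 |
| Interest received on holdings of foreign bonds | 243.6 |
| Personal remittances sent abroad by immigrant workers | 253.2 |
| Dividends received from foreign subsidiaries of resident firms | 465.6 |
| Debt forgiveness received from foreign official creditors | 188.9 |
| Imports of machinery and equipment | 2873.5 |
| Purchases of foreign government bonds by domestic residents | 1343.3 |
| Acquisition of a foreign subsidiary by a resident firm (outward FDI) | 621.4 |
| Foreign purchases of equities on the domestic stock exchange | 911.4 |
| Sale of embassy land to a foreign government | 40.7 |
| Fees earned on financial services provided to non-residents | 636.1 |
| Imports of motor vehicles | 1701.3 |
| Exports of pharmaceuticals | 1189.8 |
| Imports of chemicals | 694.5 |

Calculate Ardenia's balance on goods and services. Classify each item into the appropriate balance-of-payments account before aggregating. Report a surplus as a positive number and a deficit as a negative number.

Goods: -2873.5 + 1189.8 - 1701.3 - 694.5 = -4079.5
Services: 636.1 - 379.2 = 256.9
Trade balance = -4079.5 + 256.9 = -3822.6
(Excluded from the trade balance — capital account: capital transfers received from emigrants 82.9, debt forgiveness received from foreign official creditors 188.9, sale of embassy land to a foreign government 40.7; primary income: interest received on holdings of foreign bonds 243.6, dividends received from foreign subsidiaries of resident firms 465.6; secondary income: personal remittances sent abroad by immigrant workers 253.2; financial account: purchases of foreign government bonds by domestic residents 1343.3, acquisition of a foreign subsidiary by a resident firm (outward FDI) 621.4, foreign purchases of equities on the domestic stock exchange 911.4.)

-3822.6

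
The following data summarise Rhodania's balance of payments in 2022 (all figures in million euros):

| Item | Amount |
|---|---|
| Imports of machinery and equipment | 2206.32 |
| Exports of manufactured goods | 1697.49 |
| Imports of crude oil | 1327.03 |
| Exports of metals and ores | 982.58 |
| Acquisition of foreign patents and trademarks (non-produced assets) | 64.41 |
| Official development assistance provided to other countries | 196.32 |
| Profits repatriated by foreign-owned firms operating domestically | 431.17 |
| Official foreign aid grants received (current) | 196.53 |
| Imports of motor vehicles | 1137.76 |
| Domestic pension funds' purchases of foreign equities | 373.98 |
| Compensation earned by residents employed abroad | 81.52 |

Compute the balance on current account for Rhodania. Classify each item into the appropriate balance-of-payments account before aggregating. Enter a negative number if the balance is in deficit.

-2340.48

Goods: -1137.76 + 1697.49 - 1327.03 + 982.58 - 2206.32 = -1991.04
Primary income: -431.17 + 81.52 = -349.65
Secondary income: -196.32 + 196.53 = 0.21
Current account = (-1991.04) + (-349.65) + 0.21 = -2340.48
(Excluded from the current account — capital account: acquisition of foreign patents and trademarks (non-produced assets) 64.41; financial account: domestic pension funds' purchases of foreign equities 373.98.)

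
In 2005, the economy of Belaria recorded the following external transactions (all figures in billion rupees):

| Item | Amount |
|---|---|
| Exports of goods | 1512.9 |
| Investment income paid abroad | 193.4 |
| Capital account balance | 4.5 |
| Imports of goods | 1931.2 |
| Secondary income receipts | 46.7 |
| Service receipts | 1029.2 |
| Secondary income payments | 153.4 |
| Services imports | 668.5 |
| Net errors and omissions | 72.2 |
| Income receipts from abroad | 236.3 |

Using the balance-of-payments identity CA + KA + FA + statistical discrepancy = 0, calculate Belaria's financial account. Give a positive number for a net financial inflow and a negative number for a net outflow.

44.7

Goods balance = 1512.9 - 1931.2 = -418.3
Services balance = 1029.2 - 668.5 = 360.7
Trade balance (goods + services) = -418.3 + 360.7 = -57.6
Net primary income = 236.3 - 193.4 = 42.9
Net secondary income = 46.7 - 153.4 = -106.7
Current account = -57.6 + 42.9 + (-106.7) = -121.4
Financial account = -(-121.4 + 4.5 + 72.2) = 44.7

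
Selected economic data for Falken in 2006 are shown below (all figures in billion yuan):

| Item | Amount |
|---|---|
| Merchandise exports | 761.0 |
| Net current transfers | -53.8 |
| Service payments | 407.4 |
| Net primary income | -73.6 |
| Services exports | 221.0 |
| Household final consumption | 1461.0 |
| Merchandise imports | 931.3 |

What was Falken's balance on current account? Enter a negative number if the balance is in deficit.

-484.1

Goods balance = 761.0 - 931.3 = -170.3
Services balance = 221.0 - 407.4 = -186.4
Trade balance (goods + services) = -170.3 + (-186.4) = -356.7
Net primary income = -73.6
Net secondary income = -53.8
Current account = -356.7 + (-73.6) + (-53.8) = -484.1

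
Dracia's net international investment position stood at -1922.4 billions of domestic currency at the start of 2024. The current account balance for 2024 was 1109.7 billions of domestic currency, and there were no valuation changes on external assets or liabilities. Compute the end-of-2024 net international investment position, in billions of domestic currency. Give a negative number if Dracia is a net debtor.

-812.7

With no valuation effects, change in NIIP = current account = 1109.7
End-of-year NIIP = -1922.4 + 1109.7 = -812.7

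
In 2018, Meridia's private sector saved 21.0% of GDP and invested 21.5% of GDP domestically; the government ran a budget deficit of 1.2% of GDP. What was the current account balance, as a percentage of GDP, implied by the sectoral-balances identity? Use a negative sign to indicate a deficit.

-1.7

By the sectoral-balances identity, CA = (S_private - I) + (T - G).
Private balance = 21.0 - 21.5 = -0.5
Government balance (T - G) = -1.2
CA = -0.5 + (-1.2) = -1.7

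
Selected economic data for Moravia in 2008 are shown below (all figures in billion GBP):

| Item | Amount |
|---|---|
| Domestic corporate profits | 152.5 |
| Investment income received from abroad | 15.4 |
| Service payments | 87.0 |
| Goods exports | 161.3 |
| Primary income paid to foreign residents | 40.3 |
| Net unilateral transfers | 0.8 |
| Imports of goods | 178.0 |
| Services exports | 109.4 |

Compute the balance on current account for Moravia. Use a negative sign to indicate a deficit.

Goods balance = 161.3 - 178.0 = -16.7
Services balance = 109.4 - 87.0 = 22.4
Trade balance (goods + services) = -16.7 + 22.4 = 5.7
Net primary income = 15.4 - 40.3 = -24.9
Net secondary income = 0.8
Current account = 5.7 + (-24.9) + 0.8 = -18.4

-18.4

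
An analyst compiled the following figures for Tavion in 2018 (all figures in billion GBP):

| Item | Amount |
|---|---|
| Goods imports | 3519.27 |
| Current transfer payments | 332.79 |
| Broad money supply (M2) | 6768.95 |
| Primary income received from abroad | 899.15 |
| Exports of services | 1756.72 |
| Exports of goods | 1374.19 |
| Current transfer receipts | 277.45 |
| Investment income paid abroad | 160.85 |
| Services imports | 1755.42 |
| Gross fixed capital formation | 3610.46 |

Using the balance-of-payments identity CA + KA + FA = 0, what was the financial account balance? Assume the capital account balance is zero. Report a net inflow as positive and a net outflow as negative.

Goods balance = 1374.19 - 3519.27 = -2145.08
Services balance = 1756.72 - 1755.42 = 1.30
Trade balance (goods + services) = -2145.08 + 1.30 = -2143.78
Net primary income = 899.15 - 160.85 = 738.30
Net secondary income = 277.45 - 332.79 = -55.34
Current account = -2143.78 + 738.30 + (-55.34) = -1460.82
Financial account = -(-1460.82) = 1460.82

1460.82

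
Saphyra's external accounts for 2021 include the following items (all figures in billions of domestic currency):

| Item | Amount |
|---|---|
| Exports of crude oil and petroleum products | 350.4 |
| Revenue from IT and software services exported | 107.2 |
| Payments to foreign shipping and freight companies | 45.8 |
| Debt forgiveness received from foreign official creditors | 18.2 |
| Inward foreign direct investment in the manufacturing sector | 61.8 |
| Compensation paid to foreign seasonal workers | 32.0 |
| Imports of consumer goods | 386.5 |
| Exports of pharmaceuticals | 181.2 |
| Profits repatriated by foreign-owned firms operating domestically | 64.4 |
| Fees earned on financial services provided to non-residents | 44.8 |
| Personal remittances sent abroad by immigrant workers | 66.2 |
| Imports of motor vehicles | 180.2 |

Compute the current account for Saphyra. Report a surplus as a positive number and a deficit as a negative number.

Goods: 350.4 + 181.2 - 386.5 - 180.2 = -35.1
Services: 44.8 - 45.8 + 107.2 = 106.2
Primary income: -32.0 - 64.4 = -96.4
Secondary income: -66.2
Current account = (-35.1) + 106.2 + (-96.4) + (-66.2) = -91.5
(Excluded from the current account — capital account: debt forgiveness received from foreign official creditors 18.2; financial account: inward foreign direct investment in the manufacturing sector 61.8.)

-91.5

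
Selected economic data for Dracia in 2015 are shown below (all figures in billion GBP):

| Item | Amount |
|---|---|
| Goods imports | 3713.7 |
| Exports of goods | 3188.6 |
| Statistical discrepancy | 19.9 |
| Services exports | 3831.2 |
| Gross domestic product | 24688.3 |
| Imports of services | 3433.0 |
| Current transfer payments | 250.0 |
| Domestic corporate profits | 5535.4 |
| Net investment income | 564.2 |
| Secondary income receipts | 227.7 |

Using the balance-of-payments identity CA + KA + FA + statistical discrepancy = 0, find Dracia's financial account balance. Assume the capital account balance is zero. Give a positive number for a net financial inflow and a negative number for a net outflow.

-434.9

Goods balance = 3188.6 - 3713.7 = -525.1
Services balance = 3831.2 - 3433.0 = 398.2
Trade balance (goods + services) = -525.1 + 398.2 = -126.9
Net primary income = 564.2
Net secondary income = 227.7 - 250.0 = -22.3
Current account = -126.9 + 564.2 + (-22.3) = 415.0
Financial account = -(415.0 + 19.9) = -434.9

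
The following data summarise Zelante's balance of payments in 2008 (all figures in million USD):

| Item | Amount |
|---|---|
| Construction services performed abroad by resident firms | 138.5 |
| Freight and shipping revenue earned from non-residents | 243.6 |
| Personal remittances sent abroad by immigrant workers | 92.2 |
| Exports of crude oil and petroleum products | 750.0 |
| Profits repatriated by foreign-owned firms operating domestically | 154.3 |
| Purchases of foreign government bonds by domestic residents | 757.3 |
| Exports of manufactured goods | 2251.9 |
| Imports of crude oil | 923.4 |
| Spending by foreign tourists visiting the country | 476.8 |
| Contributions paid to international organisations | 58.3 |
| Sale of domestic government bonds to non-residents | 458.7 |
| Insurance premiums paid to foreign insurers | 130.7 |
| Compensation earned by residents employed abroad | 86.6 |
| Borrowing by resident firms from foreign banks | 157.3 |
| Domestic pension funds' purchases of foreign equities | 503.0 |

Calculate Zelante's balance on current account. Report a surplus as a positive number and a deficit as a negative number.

2588.5

Goods: 750.0 + 2251.9 - 923.4 = 2078.5
Services: -130.7 + 138.5 + 476.8 + 243.6 = 728.2
Primary income: 86.6 - 154.3 = -67.7
Secondary income: -58.3 - 92.2 = -150.5
Current account = 2078.5 + 728.2 + (-67.7) + (-150.5) = 2588.5
(Excluded from the current account — financial account: purchases of foreign government bonds by domestic residents 757.3, sale of domestic government bonds to non-residents 458.7, borrowing by resident firms from foreign banks 157.3, domestic pension funds' purchases of foreign equities 503.0.)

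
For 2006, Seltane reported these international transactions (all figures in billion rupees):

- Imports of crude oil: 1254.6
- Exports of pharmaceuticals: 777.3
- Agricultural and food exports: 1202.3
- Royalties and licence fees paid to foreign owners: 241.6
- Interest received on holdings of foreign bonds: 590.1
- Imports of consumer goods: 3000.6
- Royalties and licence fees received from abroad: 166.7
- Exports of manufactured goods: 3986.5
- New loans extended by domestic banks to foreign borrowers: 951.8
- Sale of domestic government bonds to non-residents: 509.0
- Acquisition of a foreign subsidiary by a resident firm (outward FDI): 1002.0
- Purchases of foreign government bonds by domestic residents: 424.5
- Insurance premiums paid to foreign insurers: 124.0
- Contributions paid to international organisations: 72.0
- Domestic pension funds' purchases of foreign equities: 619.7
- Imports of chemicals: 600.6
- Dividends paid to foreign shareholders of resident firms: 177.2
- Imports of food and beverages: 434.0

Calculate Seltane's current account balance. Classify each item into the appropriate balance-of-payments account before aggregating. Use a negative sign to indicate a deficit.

818.3

Goods: -3000.6 + 1202.3 - 434.0 - 1254.6 + 777.3 + 3986.5 - 600.6 = 676.3
Services: -241.6 - 124.0 + 166.7 = -198.9
Primary income: -177.2 + 590.1 = 412.9
Secondary income: -72.0
Current account = 676.3 + (-198.9) + 412.9 + (-72.0) = 818.3
(Excluded from the current account — financial account: new loans extended by domestic banks to foreign borrowers 951.8, sale of domestic government bonds to non-residents 509.0, acquisition of a foreign subsidiary by a resident firm (outward FDI) 1002.0, purchases of foreign government bonds by domestic residents 424.5, domestic pension funds' purchases of foreign equities 619.7.)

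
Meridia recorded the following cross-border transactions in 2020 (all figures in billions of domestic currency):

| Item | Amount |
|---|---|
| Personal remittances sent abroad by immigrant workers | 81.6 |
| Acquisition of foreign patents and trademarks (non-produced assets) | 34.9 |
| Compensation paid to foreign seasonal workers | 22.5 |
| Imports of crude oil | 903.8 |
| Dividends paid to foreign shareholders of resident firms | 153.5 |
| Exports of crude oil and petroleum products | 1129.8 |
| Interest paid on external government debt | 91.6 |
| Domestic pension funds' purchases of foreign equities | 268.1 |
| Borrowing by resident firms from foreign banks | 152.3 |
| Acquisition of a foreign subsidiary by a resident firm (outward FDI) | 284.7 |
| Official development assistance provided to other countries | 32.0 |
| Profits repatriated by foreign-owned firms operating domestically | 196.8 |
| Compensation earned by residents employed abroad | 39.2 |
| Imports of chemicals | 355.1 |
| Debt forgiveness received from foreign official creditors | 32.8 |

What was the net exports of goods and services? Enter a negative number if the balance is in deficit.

-129.1

Goods: -355.1 - 903.8 + 1129.8 = -129.1
Trade balance = -129.1 + 0.0 = -129.1
(Excluded from the trade balance — secondary income: personal remittances sent abroad by immigrant workers 81.6, official development assistance provided to other countries 32.0; capital account: acquisition of foreign patents and trademarks (non-produced assets) 34.9, debt forgiveness received from foreign official creditors 32.8; primary income: compensation paid to foreign seasonal workers 22.5, dividends paid to foreign shareholders of resident firms 153.5, interest paid on external government debt 91.6, profits repatriated by foreign-owned firms operating domestically 196.8, compensation earned by residents employed abroad 39.2; financial account: domestic pension funds' purchases of foreign equities 268.1, borrowing by resident firms from foreign banks 152.3, acquisition of a foreign subsidiary by a resident firm (outward FDI) 284.7.)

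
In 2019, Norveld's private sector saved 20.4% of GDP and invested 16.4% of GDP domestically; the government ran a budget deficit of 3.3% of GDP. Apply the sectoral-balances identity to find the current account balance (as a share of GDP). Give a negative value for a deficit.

0.7

By the sectoral-balances identity, CA = (S_private - I) + (T - G).
Private balance = 20.4 - 16.4 = 4.0
Government balance (T - G) = -3.3
CA = 4.0 + (-3.3) = 0.7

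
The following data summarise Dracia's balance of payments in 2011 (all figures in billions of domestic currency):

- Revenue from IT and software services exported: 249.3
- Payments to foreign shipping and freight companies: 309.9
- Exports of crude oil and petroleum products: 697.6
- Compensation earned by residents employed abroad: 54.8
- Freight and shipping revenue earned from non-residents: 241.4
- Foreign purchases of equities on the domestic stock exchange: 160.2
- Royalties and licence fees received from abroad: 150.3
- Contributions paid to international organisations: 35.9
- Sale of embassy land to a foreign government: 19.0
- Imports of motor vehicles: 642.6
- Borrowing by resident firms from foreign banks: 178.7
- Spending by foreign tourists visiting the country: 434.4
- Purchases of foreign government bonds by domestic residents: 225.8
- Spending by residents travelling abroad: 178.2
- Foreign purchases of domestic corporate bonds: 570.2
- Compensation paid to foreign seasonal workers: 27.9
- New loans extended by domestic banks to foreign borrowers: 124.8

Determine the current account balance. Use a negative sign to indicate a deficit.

633.3

Goods: -642.6 + 697.6 = 55.0
Services: -309.9 + 249.3 + 150.3 + 241.4 + 434.4 - 178.2 = 587.3
Primary income: -27.9 + 54.8 = 26.9
Secondary income: -35.9
Current account = 55.0 + 587.3 + 26.9 + (-35.9) = 633.3
(Excluded from the current account — financial account: foreign purchases of equities on the domestic stock exchange 160.2, borrowing by resident firms from foreign banks 178.7, purchases of foreign government bonds by domestic residents 225.8, foreign purchases of domestic corporate bonds 570.2, new loans extended by domestic banks to foreign borrowers 124.8; capital account: sale of embassy land to a foreign government 19.0.)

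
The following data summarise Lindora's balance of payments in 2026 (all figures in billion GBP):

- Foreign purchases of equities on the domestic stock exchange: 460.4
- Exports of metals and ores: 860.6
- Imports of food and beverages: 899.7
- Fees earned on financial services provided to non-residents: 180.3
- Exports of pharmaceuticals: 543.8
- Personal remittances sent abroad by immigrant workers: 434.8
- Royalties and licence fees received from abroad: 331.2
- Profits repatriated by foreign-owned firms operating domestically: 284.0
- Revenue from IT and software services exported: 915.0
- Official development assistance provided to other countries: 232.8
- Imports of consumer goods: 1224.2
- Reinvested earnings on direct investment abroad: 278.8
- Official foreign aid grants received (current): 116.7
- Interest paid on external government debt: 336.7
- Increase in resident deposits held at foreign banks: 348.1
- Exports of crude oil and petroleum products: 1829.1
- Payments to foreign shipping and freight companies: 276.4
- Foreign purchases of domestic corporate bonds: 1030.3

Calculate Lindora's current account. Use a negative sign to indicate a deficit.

1366.9

Goods: 1829.1 + 860.6 - 899.7 - 1224.2 + 543.8 = 1109.6
Services: 331.2 + 915.0 + 180.3 - 276.4 = 1150.1
Primary income: 278.8 - 284.0 - 336.7 = -341.9
Secondary income: 116.7 - 434.8 - 232.8 = -550.9
Current account = 1109.6 + 1150.1 + (-341.9) + (-550.9) = 1366.9
(Excluded from the current account — financial account: foreign purchases of equities on the domestic stock exchange 460.4, increase in resident deposits held at foreign banks 348.1, foreign purchases of domestic corporate bonds 1030.3.)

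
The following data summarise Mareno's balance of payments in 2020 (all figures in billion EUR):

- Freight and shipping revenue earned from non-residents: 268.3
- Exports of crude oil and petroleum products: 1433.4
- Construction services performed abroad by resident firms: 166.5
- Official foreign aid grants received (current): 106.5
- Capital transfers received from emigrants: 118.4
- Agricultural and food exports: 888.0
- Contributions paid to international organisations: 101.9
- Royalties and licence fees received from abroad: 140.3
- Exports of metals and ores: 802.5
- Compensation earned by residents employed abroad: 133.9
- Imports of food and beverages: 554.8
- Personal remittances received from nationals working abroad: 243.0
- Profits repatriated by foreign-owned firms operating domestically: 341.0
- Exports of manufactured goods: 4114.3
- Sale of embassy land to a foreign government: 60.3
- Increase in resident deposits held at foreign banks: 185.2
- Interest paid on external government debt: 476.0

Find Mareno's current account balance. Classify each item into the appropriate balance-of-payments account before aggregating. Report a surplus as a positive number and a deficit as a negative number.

Goods: 888.0 + 1433.4 + 4114.3 + 802.5 - 554.8 = 6683.4
Services: 268.3 + 140.3 + 166.5 = 575.1
Primary income: -476.0 + 133.9 - 341.0 = -683.1
Secondary income: -101.9 + 106.5 + 243.0 = 247.6
Current account = 6683.4 + 575.1 + (-683.1) + 247.6 = 6823.0
(Excluded from the current account — capital account: capital transfers received from emigrants 118.4, sale of embassy land to a foreign government 60.3; financial account: increase in resident deposits held at foreign banks 185.2.)

6823.0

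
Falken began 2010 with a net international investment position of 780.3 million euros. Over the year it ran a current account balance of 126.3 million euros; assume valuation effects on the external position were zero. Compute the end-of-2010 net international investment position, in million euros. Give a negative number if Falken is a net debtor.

906.6

With no valuation effects, change in NIIP = current account = 126.3
End-of-year NIIP = 780.3 + 126.3 = 906.6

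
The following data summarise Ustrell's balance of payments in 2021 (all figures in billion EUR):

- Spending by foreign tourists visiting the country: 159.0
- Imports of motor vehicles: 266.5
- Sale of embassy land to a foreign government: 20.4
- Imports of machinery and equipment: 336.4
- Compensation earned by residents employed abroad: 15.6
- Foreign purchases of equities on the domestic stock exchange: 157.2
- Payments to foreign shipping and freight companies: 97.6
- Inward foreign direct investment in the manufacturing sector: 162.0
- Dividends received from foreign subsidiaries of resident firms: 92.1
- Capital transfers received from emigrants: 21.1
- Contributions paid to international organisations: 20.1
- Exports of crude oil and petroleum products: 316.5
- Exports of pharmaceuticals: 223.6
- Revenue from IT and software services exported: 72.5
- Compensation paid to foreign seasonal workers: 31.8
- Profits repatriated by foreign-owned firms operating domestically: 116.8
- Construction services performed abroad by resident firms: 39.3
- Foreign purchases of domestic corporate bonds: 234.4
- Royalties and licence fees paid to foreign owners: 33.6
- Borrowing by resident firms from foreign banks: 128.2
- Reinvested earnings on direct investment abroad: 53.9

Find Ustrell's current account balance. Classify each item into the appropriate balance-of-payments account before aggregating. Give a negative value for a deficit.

69.7

Goods: -266.5 - 336.4 + 223.6 + 316.5 = -62.8
Services: 39.3 - 33.6 + 72.5 - 97.6 + 159.0 = 139.6
Primary income: 92.1 - 116.8 - 31.8 + 15.6 + 53.9 = 13.0
Secondary income: -20.1
Current account = (-62.8) + 139.6 + 13.0 + (-20.1) = 69.7
(Excluded from the current account — capital account: sale of embassy land to a foreign government 20.4, capital transfers received from emigrants 21.1; financial account: foreign purchases of equities on the domestic stock exchange 157.2, inward foreign direct investment in the manufacturing sector 162.0, foreign purchases of domestic corporate bonds 234.4, borrowing by resident firms from foreign banks 128.2.)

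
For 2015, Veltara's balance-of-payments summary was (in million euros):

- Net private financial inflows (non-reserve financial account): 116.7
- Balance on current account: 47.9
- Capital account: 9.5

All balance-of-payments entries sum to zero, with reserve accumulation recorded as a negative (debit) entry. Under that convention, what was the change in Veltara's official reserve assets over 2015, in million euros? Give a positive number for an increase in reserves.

Official reserve transactions balance = -(47.9 + 9.5 + 116.7) = -174.1
An accumulation of reserves is recorded as a debit (negative entry), so the change in the stock of reserves is the negative of that balance.
Change in official reserves = -(-174.1) = 174.1

174.1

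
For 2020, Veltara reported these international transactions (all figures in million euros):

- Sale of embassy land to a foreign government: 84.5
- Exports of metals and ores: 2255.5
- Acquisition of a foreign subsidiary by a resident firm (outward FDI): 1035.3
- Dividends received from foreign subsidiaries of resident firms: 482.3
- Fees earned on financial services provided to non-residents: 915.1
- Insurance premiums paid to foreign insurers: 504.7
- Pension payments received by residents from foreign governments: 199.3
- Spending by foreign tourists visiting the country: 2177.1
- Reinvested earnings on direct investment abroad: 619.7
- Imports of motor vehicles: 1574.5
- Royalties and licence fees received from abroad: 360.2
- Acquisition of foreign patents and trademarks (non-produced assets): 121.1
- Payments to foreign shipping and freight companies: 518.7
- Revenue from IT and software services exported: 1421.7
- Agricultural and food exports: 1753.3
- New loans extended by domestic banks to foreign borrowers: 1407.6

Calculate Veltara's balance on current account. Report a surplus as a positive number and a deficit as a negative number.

7586.3

Goods: -1574.5 + 2255.5 + 1753.3 = 2434.3
Services: -504.7 + 1421.7 - 518.7 + 360.2 + 915.1 + 2177.1 = 3850.7
Primary income: 619.7 + 482.3 = 1102.0
Secondary income: 199.3
Current account = 2434.3 + 3850.7 + 1102.0 + 199.3 = 7586.3
(Excluded from the current account — capital account: sale of embassy land to a foreign government 84.5, acquisition of foreign patents and trademarks (non-produced assets) 121.1; financial account: acquisition of a foreign subsidiary by a resident firm (outward FDI) 1035.3, new loans extended by domestic banks to foreign borrowers 1407.6.)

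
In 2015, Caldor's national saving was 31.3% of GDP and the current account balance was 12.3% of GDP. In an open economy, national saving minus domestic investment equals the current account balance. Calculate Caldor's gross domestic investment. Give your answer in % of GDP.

19.0

I = S - CA = 31.3 - 12.3 = 19.0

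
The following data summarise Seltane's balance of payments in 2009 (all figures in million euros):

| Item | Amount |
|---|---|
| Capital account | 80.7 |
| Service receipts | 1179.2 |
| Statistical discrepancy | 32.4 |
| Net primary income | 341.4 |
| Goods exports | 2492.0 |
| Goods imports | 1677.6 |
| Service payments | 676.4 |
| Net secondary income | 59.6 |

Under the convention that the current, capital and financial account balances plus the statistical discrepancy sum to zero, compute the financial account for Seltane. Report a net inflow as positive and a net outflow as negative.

-1831.3

Goods balance = 2492.0 - 1677.6 = 814.4
Services balance = 1179.2 - 676.4 = 502.8
Trade balance (goods + services) = 814.4 + 502.8 = 1317.2
Net primary income = 341.4
Net secondary income = 59.6
Current account = 1317.2 + 341.4 + 59.6 = 1718.2
Financial account = -(1718.2 + 80.7 + 32.4) = -1831.3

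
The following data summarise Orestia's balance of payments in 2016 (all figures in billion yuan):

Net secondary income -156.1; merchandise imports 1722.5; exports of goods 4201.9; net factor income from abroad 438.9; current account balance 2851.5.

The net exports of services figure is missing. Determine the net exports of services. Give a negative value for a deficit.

89.3

Current account = goods balance + services balance + net primary income + net secondary income
Sum of the known components = 2762.2
Net exports of services = CA - (known components) = 2851.5 - 2762.2 = 89.3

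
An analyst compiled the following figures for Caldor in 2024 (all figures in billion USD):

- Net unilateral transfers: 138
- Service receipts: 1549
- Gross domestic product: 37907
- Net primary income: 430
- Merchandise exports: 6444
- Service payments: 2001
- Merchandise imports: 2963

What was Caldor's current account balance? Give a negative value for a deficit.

3597

Goods balance = 6444 - 2963 = 3481
Services balance = 1549 - 2001 = -452
Trade balance (goods + services) = 3481 + (-452) = 3029
Net primary income = 430
Net secondary income = 138
Current account = 3029 + 430 + 138 = 3597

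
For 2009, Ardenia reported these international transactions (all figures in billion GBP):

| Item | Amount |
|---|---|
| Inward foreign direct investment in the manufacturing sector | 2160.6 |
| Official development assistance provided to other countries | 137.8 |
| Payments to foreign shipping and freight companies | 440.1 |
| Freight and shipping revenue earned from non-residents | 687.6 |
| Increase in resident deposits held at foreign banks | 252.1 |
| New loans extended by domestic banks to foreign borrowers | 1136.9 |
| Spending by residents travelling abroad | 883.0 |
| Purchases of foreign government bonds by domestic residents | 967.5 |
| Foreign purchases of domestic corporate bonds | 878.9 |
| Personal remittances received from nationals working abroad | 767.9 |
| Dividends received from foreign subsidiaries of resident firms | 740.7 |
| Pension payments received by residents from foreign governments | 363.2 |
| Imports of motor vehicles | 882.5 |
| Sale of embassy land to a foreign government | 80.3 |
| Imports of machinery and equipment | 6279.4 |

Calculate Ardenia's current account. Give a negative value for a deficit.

-6063.4

Goods: -882.5 - 6279.4 = -7161.9
Services: -440.1 + 687.6 - 883.0 = -635.5
Primary income: 740.7
Secondary income: -137.8 + 767.9 + 363.2 = 993.3
Current account = (-7161.9) + (-635.5) + 740.7 + 993.3 = -6063.4
(Excluded from the current account — financial account: inward foreign direct investment in the manufacturing sector 2160.6, increase in resident deposits held at foreign banks 252.1, new loans extended by domestic banks to foreign borrowers 1136.9, purchases of foreign government bonds by domestic residents 967.5, foreign purchases of domestic corporate bonds 878.9; capital account: sale of embassy land to a foreign government 80.3.)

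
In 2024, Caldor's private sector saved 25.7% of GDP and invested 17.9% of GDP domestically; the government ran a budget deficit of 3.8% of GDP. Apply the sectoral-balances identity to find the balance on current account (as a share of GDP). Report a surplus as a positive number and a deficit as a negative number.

By the sectoral-balances identity, CA = (S_private - I) + (T - G).
Private balance = 25.7 - 17.9 = 7.8
Government balance (T - G) = -3.8
CA = 7.8 + (-3.8) = 4.0

4.0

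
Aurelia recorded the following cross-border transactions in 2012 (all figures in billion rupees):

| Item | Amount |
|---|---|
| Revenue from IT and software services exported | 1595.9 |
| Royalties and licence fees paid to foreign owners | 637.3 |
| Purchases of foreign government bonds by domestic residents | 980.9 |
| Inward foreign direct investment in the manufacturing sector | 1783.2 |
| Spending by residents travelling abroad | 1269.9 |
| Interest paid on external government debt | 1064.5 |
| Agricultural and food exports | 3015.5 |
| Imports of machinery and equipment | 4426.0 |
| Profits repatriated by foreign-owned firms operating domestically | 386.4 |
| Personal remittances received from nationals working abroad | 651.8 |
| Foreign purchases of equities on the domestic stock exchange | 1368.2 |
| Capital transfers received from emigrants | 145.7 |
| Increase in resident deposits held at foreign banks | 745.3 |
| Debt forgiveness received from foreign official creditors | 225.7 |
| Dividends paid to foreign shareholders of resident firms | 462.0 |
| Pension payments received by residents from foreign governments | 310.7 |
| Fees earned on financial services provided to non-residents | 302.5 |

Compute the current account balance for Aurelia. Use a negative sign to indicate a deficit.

-2369.7

Goods: 3015.5 - 4426.0 = -1410.5
Services: -637.3 + 1595.9 - 1269.9 + 302.5 = -8.8
Primary income: -386.4 - 462.0 - 1064.5 = -1912.9
Secondary income: 651.8 + 310.7 = 962.5
Current account = (-1410.5) + (-8.8) + (-1912.9) + 962.5 = -2369.7
(Excluded from the current account — financial account: purchases of foreign government bonds by domestic residents 980.9, inward foreign direct investment in the manufacturing sector 1783.2, foreign purchases of equities on the domestic stock exchange 1368.2, increase in resident deposits held at foreign banks 745.3; capital account: capital transfers received from emigrants 145.7, debt forgiveness received from foreign official creditors 225.7.)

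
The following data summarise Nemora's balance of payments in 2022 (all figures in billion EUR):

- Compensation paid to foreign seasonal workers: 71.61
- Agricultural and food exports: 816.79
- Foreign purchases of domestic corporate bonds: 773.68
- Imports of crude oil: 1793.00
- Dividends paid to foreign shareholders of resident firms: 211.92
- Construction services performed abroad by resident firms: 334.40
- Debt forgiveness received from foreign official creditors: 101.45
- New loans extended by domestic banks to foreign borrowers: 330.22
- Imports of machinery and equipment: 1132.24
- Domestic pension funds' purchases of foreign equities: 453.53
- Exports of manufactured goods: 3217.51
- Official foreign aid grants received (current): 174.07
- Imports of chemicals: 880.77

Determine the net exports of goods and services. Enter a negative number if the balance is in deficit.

562.69

Goods: -1793.00 - 880.77 + 3217.51 - 1132.24 + 816.79 = 228.29
Services: 334.40
Trade balance = 228.29 + 334.40 = 562.69
(Excluded from the trade balance — primary income: compensation paid to foreign seasonal workers 71.61, dividends paid to foreign shareholders of resident firms 211.92; financial account: foreign purchases of domestic corporate bonds 773.68, new loans extended by domestic banks to foreign borrowers 330.22, domestic pension funds' purchases of foreign equities 453.53; capital account: debt forgiveness received from foreign official creditors 101.45; secondary income: official foreign aid grants received (current) 174.07.)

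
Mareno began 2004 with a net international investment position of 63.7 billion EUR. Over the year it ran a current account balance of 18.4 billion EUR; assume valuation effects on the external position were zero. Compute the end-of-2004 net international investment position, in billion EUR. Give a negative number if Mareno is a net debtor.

82.1

With no valuation effects, change in NIIP = current account = 18.4
End-of-year NIIP = 63.7 + 18.4 = 82.1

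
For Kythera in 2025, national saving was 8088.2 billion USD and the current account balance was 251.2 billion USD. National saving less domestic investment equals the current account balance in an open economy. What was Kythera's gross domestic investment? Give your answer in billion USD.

I = S - CA = 8088.2 - 251.2 = 7837.0

7837.0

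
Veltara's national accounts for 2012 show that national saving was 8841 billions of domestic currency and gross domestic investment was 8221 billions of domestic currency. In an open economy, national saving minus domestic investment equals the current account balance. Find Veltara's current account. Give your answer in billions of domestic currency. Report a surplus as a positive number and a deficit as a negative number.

620

CA = S - I = 8841 - 8221 = 620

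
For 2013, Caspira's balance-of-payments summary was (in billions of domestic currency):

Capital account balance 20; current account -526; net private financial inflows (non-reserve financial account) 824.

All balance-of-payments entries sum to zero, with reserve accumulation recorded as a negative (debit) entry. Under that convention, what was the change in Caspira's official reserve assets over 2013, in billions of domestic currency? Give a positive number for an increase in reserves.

Official reserve transactions balance = -((-526) + 20 + 824) = -318
An accumulation of reserves is recorded as a debit (negative entry), so the change in the stock of reserves is the negative of that balance.
Change in official reserves = -(-318) = 318

318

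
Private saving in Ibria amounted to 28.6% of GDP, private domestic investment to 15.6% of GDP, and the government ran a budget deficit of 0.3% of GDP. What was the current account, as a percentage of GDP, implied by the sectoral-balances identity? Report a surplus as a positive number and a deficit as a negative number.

12.7

By the sectoral-balances identity, CA = (S_private - I) + (T - G).
Private balance = 28.6 - 15.6 = 13.0
Government balance (T - G) = -0.3
CA = 13.0 + (-0.3) = 12.7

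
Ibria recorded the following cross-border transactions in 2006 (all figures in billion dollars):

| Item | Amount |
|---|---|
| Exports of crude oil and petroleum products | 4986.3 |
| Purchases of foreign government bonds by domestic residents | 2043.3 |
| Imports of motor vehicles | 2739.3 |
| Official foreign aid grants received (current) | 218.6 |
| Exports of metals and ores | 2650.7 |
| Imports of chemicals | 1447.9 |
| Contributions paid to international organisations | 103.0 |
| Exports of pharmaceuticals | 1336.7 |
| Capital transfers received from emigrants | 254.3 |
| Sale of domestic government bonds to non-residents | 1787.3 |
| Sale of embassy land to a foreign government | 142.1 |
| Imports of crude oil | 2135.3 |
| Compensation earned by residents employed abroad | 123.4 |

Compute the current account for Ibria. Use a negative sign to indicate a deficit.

2890.2

Goods: 1336.7 - 1447.9 + 4986.3 - 2739.3 - 2135.3 + 2650.7 = 2651.2
Primary income: 123.4
Secondary income: -103.0 + 218.6 = 115.6
Current account = 2651.2 + 123.4 + 115.6 = 2890.2
(Excluded from the current account — financial account: purchases of foreign government bonds by domestic residents 2043.3, sale of domestic government bonds to non-residents 1787.3; capital account: capital transfers received from emigrants 254.3, sale of embassy land to a foreign government 142.1.)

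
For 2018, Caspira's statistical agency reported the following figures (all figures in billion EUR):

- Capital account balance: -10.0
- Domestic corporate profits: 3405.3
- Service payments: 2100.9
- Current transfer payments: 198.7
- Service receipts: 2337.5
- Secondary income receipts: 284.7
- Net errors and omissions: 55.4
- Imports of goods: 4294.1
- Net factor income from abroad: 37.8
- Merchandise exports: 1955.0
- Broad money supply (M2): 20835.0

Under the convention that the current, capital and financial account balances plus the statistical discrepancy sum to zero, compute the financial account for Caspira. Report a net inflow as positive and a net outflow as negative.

Goods balance = 1955.0 - 4294.1 = -2339.1
Services balance = 2337.5 - 2100.9 = 236.6
Trade balance (goods + services) = -2339.1 + 236.6 = -2102.5
Net primary income = 37.8
Net secondary income = 284.7 - 198.7 = 86.0
Current account = -2102.5 + 37.8 + 86.0 = -1978.7
Financial account = -(-1978.7 + (-10.0) + 55.4) = 1933.3

1933.3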